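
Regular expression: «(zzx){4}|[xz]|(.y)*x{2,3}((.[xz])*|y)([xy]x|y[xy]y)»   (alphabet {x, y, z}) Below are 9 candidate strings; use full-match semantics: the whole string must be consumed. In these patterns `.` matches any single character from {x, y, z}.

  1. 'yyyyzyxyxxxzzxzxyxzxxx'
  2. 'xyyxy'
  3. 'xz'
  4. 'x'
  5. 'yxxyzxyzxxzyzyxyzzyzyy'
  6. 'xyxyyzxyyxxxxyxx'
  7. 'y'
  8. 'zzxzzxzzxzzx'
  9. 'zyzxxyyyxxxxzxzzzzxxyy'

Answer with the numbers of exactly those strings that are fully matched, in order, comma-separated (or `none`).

1 → match
2 → no match
3 → no match
4 → match
5 → no match
6 → no match
7 → no match
8 → match
9 → no match

1, 4, 8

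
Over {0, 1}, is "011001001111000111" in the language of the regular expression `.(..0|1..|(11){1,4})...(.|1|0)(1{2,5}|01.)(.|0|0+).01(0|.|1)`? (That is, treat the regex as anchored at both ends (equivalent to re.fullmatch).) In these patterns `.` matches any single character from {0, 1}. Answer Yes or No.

No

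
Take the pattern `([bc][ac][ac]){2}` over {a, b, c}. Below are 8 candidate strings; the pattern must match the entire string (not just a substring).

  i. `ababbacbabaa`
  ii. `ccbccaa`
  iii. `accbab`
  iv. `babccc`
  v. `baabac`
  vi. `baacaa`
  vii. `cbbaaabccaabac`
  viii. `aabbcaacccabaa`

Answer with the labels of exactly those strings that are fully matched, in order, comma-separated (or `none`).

i. `ababbacbabaa` → no match
ii. `ccbccaa` → no match
iii. `accbab` → no match
iv. `babccc` → no match
v. `baabac` → match
vi. `baacaa` → match
vii → no match
viii → no match

v, vi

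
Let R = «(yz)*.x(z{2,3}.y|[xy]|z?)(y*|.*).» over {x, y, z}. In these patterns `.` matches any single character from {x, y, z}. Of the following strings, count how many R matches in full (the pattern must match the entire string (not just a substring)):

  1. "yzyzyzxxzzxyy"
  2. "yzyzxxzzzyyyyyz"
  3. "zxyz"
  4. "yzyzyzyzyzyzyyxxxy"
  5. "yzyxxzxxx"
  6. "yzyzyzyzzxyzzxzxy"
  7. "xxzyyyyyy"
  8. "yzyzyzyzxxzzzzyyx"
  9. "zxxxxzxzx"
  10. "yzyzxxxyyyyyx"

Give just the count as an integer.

9

1 → match
2 → match
3 → match
4 → no match
5 → match
6 → match
7 → match
8 → match
9 → match
10 → match
Total matched: 9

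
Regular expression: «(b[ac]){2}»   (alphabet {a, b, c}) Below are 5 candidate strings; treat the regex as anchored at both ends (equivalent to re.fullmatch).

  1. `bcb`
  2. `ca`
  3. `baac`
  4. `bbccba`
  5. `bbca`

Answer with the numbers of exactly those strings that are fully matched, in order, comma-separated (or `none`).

none

1. `bcb` → no match
2. `ca` → no match — must start with `b`
3. `baac` → no match
4. `bbccba` → no match
5. `bbca` → no match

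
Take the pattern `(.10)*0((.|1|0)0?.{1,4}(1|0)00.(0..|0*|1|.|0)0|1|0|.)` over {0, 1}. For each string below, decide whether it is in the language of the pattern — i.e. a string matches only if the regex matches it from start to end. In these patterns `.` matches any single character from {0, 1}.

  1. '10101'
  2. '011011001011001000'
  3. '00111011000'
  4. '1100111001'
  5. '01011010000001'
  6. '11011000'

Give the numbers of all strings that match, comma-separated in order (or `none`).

1 → no match
2 → no match
3 → no match
4 → no match
5 → no match
6 → match

6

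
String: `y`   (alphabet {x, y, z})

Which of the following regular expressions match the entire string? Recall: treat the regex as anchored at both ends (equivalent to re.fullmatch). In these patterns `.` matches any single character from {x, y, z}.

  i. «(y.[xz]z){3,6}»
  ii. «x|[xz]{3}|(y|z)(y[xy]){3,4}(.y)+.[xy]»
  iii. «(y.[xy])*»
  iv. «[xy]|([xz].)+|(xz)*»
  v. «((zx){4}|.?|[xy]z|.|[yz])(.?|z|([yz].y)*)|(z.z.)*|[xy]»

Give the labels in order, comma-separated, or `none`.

i → no match — must end with `z`
ii → no match
iii → no match
iv → match
v → match

iv, v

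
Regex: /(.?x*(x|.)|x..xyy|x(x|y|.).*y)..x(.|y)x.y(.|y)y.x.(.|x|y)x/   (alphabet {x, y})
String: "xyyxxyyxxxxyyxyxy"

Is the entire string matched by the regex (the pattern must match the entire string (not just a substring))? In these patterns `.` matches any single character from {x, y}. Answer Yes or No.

No

Every match must end with "x", but "xyyxxyyxxxxyyxyxy" does not.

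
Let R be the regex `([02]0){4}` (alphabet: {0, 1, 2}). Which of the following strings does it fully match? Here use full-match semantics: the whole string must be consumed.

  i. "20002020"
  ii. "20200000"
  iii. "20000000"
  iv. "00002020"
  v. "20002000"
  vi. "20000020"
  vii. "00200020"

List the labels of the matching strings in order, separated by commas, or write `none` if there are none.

i. "20002020" → match
ii. "20200000" → match
iii. "20000000" → match
iv. "00002020" → match
v. "20002000" → match
vi. "20000020" → match
vii. "00200020" → match

i, ii, iii, iv, v, vi, vii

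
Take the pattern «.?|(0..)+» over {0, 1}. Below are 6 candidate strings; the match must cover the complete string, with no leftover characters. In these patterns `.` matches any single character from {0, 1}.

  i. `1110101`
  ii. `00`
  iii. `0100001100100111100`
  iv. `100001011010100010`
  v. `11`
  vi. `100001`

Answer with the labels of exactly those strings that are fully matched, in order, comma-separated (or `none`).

none

i → no match
ii → no match
iii → no match
iv → no match
v → no match
vi → no match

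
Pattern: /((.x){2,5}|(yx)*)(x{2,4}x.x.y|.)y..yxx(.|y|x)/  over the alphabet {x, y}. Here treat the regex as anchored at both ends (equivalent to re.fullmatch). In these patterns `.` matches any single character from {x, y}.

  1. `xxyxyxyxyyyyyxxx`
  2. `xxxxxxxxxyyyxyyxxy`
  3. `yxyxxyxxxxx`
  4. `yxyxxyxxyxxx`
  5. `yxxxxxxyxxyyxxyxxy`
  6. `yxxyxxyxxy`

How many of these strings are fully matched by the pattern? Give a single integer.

1 → match
2 → match
3 → no match
4 → match
5 → match
6 → match
Total matched: 5

5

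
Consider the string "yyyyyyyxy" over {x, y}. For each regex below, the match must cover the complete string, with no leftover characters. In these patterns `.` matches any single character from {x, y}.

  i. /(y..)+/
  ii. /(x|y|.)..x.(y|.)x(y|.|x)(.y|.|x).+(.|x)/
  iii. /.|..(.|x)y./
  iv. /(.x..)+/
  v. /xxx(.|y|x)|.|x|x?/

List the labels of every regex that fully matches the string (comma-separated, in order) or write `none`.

i → match
ii → no match
iii → no match
iv → no match
v → no match

i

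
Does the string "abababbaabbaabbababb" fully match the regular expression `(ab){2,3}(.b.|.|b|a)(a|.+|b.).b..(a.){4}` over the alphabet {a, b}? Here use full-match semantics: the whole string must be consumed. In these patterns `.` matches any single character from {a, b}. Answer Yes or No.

No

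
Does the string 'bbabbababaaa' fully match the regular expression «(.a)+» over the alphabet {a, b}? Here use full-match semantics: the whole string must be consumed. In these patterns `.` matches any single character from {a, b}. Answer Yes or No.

No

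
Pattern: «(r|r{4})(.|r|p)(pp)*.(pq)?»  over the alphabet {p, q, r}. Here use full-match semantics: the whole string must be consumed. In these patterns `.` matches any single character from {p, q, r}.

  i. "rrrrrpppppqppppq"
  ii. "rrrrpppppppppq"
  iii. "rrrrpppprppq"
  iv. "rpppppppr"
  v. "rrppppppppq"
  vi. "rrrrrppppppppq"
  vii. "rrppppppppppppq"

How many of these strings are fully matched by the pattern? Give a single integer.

i → no match
ii → match
iii → no match
iv → match
v → match
vi → match
vii → match
Total matched: 5

5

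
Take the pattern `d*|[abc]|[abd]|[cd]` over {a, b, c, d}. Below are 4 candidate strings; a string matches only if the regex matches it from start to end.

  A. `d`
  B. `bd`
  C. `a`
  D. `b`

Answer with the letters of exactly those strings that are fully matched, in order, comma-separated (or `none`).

A → match
B → no match
C → match
D → match

A, C, D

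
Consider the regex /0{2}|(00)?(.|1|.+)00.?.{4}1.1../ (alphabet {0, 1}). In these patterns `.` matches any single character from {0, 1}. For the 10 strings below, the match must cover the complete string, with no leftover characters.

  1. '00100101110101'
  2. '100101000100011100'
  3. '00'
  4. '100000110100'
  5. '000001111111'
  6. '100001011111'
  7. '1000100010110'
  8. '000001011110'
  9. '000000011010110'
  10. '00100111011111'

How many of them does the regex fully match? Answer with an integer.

1 → match
2 → match
3 → match
4 → match
5 → match
6 → match
7 → match
8 → match
9 → match
10 → match
Total matched: 10

10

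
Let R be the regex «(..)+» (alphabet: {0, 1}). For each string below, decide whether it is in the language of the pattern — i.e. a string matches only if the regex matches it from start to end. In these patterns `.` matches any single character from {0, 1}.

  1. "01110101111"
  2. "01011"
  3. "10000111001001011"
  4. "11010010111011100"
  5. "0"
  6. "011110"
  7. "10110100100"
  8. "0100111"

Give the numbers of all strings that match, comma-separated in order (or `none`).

1 → no match
2 → no match
3 → no match
4 → no match
5 → no match
6 → match
7 → no match
8 → no match

6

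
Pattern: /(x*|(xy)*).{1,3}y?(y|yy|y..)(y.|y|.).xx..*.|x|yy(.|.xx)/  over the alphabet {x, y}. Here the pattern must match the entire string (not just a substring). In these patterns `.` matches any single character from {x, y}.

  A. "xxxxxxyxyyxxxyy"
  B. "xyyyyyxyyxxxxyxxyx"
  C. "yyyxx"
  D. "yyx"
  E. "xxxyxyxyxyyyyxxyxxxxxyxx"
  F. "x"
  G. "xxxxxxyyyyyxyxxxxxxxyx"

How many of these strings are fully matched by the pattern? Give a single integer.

6

A → match
B → match
C. "yyyxx" → match
D. "yyx" → match
E → no match
F. "x" → match
G → match
Total matched: 6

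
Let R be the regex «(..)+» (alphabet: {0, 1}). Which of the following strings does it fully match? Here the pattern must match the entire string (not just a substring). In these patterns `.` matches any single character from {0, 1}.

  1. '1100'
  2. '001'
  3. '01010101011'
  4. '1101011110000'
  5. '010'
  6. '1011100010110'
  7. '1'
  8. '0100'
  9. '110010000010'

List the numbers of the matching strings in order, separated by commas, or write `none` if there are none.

1 → match
2 → no match
3 → no match
4 → no match
5 → no match
6 → no match
7 → no match
8 → match
9 → match

1, 8, 9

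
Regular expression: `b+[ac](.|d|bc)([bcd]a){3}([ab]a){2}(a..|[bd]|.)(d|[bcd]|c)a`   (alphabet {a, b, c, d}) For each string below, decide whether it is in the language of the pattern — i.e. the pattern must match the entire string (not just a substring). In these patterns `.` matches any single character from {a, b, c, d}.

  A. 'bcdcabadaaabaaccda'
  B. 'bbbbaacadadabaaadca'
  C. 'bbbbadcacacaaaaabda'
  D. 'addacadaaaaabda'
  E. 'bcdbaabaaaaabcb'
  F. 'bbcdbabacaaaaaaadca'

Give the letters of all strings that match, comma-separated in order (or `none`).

A, B, C, F

A → match
B → match
C → match
D → no match — must start with 'b'
E → no match — must end with 'a'
F → match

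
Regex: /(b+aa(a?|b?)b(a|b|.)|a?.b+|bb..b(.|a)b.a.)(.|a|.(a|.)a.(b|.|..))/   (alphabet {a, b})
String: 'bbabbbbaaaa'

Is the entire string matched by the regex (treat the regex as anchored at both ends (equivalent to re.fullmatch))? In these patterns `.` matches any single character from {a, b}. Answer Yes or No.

Yes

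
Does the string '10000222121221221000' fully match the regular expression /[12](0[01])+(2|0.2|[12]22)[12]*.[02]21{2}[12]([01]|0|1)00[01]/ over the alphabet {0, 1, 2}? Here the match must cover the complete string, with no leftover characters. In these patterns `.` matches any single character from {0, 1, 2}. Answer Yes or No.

No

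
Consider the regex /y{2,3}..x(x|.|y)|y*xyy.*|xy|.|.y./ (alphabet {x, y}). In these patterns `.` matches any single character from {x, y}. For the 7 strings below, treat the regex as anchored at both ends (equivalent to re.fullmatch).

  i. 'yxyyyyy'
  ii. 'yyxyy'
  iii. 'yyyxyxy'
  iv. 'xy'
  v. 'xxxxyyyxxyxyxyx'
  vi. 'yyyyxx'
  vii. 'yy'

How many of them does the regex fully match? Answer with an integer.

i → match
ii → match
iii → match
iv → match
v → no match
vi → match
vii → no match
Total matched: 5

5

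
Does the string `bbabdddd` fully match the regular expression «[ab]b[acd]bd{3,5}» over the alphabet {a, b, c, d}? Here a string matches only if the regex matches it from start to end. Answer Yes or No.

Yes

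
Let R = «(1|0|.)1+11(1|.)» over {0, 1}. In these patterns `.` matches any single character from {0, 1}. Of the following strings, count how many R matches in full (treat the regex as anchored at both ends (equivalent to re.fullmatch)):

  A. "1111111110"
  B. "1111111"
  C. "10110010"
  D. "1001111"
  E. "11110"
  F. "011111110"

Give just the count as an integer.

4

A. "1111111110" → match
B. "1111111" → match
C. "10110010" → no match
D. "1001111" → no match
E. "11110" → match
F. "011111110" → match
Total matched: 4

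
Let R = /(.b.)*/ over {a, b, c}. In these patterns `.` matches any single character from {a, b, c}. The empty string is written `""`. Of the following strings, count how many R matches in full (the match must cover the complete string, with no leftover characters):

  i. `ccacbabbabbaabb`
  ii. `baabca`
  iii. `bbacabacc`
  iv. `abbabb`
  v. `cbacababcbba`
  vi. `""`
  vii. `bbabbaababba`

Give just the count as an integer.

3

i → no match
ii → no match
iii → no match
iv → match
v → no match
vi → match
vii → match
Total matched: 3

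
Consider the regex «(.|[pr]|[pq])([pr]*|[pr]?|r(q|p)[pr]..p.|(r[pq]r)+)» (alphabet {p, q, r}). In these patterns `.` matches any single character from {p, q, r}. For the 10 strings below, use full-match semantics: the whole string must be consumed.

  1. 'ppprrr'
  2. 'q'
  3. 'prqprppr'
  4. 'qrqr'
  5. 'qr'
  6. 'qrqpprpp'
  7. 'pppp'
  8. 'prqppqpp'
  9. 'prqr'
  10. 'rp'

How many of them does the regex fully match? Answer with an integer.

1 → match
2 → match
3 → match
4 → match
5 → match
6 → match
7 → match
8 → match
9 → match
10 → match
Total matched: 10

10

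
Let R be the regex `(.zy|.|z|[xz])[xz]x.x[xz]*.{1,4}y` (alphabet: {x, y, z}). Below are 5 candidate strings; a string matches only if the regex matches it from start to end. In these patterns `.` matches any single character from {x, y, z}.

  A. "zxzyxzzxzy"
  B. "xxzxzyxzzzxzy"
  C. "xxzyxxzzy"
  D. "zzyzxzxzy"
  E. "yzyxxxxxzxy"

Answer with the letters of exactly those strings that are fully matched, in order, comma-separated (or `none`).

D, E

A → no match
B → no match
C → no match
D → match
E → match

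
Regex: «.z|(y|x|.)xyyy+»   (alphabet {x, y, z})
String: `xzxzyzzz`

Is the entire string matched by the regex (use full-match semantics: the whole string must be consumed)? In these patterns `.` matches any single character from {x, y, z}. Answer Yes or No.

No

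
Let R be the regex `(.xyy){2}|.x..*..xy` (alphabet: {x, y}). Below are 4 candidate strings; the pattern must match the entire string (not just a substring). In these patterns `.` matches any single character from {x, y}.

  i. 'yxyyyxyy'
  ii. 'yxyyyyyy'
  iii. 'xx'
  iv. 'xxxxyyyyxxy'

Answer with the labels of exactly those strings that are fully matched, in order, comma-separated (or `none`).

i → match
ii → no match
iii → no match
iv → match

i, iv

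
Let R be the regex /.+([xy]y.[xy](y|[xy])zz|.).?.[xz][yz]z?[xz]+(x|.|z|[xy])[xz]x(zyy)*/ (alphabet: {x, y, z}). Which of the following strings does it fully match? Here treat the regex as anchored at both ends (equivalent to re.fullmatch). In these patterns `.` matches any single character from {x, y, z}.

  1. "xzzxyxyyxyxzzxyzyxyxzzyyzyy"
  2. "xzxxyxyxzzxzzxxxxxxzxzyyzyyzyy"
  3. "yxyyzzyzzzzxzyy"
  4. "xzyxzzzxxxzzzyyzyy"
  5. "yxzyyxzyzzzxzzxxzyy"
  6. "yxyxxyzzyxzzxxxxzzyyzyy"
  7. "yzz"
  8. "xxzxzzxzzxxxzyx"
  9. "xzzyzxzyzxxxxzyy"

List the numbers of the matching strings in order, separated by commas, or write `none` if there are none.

2, 3, 5, 9

1 → no match
2 → match
3 → match
4 → no match
5 → match
6 → no match
7 → no match
8 → no match
9 → match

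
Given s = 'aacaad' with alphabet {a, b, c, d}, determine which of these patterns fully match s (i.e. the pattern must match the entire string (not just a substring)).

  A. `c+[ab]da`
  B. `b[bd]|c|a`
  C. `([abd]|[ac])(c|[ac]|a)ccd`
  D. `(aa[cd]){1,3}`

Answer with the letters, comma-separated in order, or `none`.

A → no match — must start with 'c'
B → no match
C → no match — must end with 'ccd'
D → match

D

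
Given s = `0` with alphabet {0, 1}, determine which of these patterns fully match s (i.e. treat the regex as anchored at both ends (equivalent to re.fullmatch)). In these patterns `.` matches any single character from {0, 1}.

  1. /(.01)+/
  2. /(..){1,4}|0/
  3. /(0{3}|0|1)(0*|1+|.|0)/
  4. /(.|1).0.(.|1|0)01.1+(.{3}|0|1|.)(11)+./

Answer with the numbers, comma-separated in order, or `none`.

2, 3

1 → no match — must end with `01`
2 → match
3 → match
4 → no match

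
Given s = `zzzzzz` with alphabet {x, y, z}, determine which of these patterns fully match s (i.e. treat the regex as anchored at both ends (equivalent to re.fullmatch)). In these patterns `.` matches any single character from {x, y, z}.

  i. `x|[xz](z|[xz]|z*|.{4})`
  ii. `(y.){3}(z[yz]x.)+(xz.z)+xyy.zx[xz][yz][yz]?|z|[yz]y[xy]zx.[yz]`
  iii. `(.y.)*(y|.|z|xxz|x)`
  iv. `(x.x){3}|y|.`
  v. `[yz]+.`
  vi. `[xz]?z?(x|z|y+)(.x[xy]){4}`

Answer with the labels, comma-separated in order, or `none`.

i → match
ii → no match
iii → no match
iv → no match
v → match
vi → no match

i, v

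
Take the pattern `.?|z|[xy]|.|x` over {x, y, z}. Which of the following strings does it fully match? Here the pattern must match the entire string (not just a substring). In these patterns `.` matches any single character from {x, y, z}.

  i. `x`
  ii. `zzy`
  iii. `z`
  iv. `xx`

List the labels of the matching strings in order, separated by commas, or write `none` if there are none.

i → match
ii → no match
iii → match
iv → no match

i, iii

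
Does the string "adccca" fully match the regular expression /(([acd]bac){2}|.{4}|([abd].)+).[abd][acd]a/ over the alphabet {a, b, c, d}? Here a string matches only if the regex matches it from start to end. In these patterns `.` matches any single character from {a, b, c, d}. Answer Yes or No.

No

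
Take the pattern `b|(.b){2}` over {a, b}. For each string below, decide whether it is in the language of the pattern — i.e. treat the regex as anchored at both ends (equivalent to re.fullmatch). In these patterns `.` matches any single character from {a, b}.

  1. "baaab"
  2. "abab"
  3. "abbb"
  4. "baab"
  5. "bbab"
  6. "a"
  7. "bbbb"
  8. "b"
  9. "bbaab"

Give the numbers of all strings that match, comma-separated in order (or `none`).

1 → no match
2 → match
3 → match
4 → no match
5 → match
6 → no match — must end with "b"
7 → match
8 → match
9 → no match

2, 3, 5, 7, 8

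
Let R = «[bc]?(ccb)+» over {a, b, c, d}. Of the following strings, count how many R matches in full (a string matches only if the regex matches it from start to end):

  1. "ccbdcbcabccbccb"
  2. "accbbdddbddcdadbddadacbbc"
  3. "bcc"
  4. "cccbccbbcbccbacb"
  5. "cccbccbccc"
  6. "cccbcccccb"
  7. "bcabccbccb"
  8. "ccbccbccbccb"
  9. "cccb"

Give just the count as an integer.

2

1 → no match
2 → no match — must end with "ccb"
3. "bcc" → no match — must end with "ccb"
4 → no match — must end with "ccb"
5. "cccbccbccc" → no match — must end with "ccb"
6. "cccbcccccb" → no match
7. "bcabccbccb" → no match
8. "ccbccbccbccb" → match
9. "cccb" → match
Total matched: 2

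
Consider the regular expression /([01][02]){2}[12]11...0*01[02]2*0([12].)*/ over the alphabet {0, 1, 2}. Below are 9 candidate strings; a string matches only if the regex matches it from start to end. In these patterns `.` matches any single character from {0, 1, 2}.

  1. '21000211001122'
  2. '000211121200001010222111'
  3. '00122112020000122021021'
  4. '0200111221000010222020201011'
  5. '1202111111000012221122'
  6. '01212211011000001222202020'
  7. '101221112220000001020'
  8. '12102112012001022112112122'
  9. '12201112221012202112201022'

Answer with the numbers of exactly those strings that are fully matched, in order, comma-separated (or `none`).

1 → no match
2 → no match
3 → no match
4 → match
5 → no match
6 → no match
7 → no match
8 → no match
9 → no match

4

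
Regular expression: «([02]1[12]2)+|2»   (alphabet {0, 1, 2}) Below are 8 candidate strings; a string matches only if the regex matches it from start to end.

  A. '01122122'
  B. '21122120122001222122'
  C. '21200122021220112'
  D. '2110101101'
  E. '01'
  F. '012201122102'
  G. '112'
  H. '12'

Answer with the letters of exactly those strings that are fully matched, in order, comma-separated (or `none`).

A → match
B → no match
C → no match
D → no match — must end with '2'
E → no match — must end with '2'
F → no match
G → no match
H → no match

A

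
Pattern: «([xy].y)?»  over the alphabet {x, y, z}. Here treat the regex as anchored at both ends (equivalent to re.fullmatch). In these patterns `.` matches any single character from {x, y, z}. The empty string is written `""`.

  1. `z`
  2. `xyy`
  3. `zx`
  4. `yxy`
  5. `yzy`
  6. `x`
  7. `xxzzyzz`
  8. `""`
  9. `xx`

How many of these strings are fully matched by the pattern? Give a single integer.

4

1 → no match
2 → match
3 → no match
4 → match
5 → match
6 → no match
7 → no match
8 → match
9 → no match
Total matched: 4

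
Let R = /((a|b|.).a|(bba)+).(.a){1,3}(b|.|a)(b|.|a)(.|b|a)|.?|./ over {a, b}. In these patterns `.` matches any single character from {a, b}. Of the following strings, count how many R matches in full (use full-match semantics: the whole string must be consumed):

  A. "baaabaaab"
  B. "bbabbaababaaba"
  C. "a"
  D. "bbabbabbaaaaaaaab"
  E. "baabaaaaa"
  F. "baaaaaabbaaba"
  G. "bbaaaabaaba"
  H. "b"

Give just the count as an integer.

7

A. "baaabaaab" → match
B → match
C. "a" → match
D → match
E. "baabaaaaa" → match
F → no match
G. "bbaaaabaaba" → match
H. "b" → match
Total matched: 7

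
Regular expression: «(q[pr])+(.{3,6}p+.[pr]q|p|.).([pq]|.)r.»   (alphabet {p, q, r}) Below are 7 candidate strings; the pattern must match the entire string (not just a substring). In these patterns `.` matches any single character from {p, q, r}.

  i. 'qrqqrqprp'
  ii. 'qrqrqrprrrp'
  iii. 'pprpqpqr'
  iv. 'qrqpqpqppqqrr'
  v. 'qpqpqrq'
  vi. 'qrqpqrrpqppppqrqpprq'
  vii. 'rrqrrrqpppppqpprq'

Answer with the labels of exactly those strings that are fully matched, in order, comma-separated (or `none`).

i → no match
ii → match
iii → no match — must start with 'q'
iv → match
v → match
vi → match
vii → no match — must start with 'q'

ii, iv, v, vi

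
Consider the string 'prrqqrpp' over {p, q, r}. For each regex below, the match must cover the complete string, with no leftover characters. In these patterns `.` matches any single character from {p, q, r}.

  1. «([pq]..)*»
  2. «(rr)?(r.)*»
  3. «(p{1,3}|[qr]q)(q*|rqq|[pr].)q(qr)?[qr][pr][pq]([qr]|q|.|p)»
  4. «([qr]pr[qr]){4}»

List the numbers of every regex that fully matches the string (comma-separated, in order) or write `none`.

1 → no match
2 → no match
3 → match
4 → no match

3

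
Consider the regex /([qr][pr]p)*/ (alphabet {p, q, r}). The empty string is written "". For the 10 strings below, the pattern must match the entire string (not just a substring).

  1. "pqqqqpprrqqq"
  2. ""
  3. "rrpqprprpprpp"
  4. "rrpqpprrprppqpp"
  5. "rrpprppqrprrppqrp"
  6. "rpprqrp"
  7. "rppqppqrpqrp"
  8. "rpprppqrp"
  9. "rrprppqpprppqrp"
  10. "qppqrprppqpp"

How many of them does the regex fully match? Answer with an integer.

1 → no match
2 → match
3 → no match
4 → match
5 → no match
6 → no match
7 → match
8 → match
9 → match
10 → match
Total matched: 6

6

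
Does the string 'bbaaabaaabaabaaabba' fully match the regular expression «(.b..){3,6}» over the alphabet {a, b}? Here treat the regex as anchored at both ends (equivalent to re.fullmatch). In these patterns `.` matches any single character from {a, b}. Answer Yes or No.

No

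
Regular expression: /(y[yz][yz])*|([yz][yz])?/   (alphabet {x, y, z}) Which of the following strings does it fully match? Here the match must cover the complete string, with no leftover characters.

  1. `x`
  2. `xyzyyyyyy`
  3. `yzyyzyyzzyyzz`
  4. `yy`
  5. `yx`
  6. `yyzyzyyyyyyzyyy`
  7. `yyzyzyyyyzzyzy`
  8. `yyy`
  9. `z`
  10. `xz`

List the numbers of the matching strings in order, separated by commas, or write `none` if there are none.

4, 6, 8

1 → no match
2 → no match
3 → no match
4 → match
5 → no match
6 → match
7 → no match
8 → match
9 → no match
10 → no match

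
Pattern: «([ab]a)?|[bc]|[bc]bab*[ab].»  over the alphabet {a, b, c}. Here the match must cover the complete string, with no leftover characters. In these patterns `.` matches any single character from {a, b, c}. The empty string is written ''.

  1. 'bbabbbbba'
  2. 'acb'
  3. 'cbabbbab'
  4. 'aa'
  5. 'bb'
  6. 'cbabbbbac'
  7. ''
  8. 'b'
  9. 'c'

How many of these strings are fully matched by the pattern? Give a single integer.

1 → match
2 → no match
3 → match
4 → match
5 → no match
6 → match
7 → match
8 → match
9 → match
Total matched: 7

7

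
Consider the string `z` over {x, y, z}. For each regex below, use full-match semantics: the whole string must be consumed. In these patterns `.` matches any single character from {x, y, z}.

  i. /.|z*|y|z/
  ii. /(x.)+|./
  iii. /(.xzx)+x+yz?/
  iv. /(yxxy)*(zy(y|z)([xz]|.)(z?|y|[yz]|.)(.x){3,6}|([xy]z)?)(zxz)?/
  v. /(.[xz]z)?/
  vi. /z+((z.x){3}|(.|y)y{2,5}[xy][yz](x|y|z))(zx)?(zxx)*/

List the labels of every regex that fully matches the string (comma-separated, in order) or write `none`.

i → match
ii → match
iii → no match
iv → no match
v → no match
vi → no match

i, ii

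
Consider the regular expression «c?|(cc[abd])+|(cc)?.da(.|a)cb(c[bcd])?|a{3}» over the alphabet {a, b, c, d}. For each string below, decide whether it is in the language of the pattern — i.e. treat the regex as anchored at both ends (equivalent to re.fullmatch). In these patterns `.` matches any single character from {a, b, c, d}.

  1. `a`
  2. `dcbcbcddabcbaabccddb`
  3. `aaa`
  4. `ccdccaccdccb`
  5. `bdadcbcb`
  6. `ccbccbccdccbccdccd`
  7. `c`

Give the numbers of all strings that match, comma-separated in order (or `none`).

3, 4, 5, 6, 7

1 → no match
2 → no match
3 → match
4 → match
5 → match
6 → match
7 → match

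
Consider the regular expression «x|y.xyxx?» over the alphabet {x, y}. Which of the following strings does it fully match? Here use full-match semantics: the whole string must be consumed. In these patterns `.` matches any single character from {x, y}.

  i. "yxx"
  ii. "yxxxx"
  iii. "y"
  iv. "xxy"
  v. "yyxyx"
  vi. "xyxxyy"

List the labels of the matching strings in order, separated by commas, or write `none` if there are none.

i. "yxx" → no match
ii. "yxxxx" → no match
iii. "y" → no match
iv. "xxy" → no match
v. "yyxyx" → match
vi. "xyxxyy" → no match

v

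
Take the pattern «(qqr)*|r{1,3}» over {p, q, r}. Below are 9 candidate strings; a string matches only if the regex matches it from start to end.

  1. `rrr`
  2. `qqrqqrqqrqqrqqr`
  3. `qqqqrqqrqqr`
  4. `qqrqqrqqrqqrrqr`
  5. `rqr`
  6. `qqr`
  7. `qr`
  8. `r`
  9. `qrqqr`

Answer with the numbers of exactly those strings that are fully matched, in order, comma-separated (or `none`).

1 → match
2 → match
3 → no match
4 → no match
5 → no match
6 → match
7 → no match
8 → match
9 → no match

1, 2, 6, 8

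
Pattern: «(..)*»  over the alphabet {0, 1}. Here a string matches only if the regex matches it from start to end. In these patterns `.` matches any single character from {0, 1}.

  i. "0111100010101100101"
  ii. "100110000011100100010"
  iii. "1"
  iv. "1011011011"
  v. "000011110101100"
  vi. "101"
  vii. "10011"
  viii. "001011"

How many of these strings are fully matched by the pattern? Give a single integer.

i → no match
ii → no match
iii. "1" → no match
iv. "1011011011" → match
v → no match
vi. "101" → no match
vii. "10011" → no match
viii. "001011" → match
Total matched: 2

2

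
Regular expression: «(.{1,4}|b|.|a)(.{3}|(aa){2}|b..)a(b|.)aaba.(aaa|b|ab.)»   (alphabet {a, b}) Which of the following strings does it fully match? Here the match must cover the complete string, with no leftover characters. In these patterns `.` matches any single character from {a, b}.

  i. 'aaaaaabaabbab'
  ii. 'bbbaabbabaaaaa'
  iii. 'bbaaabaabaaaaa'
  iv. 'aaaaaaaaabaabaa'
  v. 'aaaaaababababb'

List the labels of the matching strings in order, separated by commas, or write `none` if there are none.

iii

i → no match
ii → no match
iii → match
iv → no match
v → no match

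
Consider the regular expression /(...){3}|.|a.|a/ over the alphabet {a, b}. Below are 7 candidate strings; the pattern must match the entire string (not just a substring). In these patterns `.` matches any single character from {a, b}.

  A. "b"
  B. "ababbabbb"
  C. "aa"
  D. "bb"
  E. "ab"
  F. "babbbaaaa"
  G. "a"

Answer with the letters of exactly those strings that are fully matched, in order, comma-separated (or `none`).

A, B, C, E, F, G

A → match
B → match
C → match
D → no match
E → match
F → match
G → match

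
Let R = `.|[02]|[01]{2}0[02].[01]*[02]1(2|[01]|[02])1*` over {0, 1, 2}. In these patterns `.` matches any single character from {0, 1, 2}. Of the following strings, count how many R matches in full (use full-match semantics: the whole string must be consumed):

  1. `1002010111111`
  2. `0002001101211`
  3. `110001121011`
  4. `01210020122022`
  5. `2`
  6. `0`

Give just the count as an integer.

1 → match
2 → match
3 → match
4 → no match
5 → match
6 → match
Total matched: 5

5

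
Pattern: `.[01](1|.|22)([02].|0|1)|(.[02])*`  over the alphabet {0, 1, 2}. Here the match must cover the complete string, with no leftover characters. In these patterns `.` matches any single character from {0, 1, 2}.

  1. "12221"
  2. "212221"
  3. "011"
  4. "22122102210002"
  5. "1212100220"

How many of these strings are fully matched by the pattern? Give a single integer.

1. "12221" → no match
2. "212221" → match
3. "011" → no match
4 → no match
5. "1212100220" → match
Total matched: 2

2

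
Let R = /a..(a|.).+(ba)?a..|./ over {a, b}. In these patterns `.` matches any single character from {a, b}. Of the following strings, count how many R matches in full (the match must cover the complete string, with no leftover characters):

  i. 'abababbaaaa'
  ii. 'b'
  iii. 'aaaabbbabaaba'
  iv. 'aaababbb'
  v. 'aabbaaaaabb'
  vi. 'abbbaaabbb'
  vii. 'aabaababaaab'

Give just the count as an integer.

5

i → match
ii → match
iii → match
iv → no match
v → match
vi → no match
vii → match
Total matched: 5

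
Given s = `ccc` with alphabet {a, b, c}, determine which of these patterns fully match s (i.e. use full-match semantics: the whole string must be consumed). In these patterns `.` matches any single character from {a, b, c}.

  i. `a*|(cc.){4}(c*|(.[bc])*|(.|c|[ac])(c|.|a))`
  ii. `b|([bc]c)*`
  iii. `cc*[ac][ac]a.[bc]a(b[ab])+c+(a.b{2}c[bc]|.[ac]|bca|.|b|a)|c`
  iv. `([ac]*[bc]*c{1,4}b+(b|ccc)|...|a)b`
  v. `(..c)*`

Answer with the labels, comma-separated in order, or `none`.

i → no match
ii → no match
iii → no match
iv → no match — must end with `b`
v → match

v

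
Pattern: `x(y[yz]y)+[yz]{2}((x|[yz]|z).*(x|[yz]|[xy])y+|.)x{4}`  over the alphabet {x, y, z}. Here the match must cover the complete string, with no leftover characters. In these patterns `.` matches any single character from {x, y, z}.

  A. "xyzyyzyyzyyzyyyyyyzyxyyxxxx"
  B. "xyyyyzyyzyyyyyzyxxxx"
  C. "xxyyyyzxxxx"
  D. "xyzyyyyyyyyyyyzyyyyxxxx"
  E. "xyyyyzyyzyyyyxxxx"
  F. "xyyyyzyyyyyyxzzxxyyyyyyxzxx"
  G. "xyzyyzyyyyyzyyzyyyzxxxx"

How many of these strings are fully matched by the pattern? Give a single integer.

A → match
B → match
C. "xxyyyyzxxxx" → no match — must start with "xy"
D → match
E → match
F → no match
G → match
Total matched: 5

5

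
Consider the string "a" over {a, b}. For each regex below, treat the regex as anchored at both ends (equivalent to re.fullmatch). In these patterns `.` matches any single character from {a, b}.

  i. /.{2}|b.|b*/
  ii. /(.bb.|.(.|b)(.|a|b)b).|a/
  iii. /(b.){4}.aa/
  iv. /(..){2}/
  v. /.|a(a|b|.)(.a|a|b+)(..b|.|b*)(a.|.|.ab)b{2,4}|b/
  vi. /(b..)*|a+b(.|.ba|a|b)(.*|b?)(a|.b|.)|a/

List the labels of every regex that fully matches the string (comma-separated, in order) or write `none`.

ii, v, vi

i → no match
ii → match
iii → no match — must start with "b"
iv → no match
v → match
vi → match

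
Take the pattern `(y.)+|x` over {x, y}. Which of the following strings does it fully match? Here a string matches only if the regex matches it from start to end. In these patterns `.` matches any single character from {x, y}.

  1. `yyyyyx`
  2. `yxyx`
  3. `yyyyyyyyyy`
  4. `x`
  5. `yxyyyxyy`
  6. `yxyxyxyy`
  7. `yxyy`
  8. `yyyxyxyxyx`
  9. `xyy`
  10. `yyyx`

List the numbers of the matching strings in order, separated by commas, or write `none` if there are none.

1, 2, 3, 4, 5, 6, 7, 8, 10

1 → match
2 → match
3 → match
4 → match
5 → match
6 → match
7 → match
8 → match
9 → no match
10 → match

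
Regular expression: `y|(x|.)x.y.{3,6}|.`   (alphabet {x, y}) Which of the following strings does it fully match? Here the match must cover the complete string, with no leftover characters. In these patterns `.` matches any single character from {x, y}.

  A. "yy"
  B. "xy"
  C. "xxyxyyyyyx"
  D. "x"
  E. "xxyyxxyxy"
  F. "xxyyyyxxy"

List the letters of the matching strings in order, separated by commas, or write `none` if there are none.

D, E, F

A → no match
B → no match
C → no match
D → match
E → match
F → match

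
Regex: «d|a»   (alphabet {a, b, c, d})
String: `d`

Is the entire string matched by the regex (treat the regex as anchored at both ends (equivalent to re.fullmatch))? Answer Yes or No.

Yes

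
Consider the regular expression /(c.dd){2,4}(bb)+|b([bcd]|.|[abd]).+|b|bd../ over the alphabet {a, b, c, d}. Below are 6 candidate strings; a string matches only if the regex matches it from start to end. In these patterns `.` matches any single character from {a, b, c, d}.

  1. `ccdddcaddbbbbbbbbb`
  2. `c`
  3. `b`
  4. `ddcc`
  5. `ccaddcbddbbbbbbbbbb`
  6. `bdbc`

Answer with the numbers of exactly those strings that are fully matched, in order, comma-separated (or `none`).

1 → no match
2. `c` → no match
3. `b` → match
4. `ddcc` → no match
5 → no match
6. `bdbc` → match

3, 6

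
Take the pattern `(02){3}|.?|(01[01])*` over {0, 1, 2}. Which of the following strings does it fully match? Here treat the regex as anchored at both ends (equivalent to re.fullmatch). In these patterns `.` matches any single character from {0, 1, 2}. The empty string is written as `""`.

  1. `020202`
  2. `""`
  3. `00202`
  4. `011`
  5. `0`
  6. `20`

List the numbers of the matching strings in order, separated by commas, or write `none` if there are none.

1 → match
2 → match
3 → no match
4 → match
5 → match
6 → no match

1, 2, 4, 5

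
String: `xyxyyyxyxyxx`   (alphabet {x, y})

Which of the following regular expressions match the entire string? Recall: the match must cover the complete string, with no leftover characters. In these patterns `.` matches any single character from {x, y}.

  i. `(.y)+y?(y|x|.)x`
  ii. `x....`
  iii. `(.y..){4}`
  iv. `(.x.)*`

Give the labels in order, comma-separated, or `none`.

i → match
ii → no match
iii → no match
iv → no match

i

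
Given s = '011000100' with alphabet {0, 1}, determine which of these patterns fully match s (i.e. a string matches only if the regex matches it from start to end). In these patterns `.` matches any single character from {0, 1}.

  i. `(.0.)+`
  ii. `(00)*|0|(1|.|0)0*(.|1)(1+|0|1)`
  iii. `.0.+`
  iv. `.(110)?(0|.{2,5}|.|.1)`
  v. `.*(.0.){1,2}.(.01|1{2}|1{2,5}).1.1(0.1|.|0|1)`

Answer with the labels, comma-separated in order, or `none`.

i → no match
ii → no match
iii → no match
iv → match
v → no match

iv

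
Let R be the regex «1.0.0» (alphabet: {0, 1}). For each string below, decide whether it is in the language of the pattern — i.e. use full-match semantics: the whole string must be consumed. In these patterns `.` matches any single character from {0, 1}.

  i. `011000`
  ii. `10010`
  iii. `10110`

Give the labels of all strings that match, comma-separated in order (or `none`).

i → no match — must start with `1`
ii → match
iii → no match

ii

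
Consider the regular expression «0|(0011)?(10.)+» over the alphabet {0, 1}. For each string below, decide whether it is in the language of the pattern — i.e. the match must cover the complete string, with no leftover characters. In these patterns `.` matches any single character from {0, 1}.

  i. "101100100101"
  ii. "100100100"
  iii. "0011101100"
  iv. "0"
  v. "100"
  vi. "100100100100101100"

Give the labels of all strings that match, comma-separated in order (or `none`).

i → match
ii → match
iii → match
iv → match
v → match
vi → match

i, ii, iii, iv, v, vi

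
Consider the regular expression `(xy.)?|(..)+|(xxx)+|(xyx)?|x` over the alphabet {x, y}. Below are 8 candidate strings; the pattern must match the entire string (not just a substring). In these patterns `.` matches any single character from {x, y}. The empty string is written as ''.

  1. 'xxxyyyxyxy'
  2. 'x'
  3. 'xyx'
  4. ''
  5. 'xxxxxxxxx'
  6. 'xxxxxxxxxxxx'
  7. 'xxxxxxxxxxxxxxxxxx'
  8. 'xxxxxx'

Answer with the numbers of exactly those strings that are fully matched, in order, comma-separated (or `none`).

1, 2, 3, 4, 5, 6, 7, 8

1 → match
2 → match
3 → match
4 → match
5 → match
6 → match
7 → match
8 → match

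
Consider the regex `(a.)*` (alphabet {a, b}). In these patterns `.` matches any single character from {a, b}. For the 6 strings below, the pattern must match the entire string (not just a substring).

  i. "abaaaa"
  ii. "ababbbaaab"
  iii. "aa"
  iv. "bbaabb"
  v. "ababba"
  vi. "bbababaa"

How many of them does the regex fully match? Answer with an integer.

2

i → match
ii → no match
iii → match
iv → no match
v → no match
vi → no match
Total matched: 2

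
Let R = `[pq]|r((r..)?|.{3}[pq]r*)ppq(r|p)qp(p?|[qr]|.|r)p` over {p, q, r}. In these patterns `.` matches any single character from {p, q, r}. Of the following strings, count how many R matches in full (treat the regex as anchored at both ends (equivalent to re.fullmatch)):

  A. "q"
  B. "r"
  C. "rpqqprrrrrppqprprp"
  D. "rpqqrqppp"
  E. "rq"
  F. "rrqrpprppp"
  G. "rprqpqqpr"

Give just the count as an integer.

1

A → match
B → no match
C → no match
D → no match
E → no match
F → no match
G → no match
Total matched: 1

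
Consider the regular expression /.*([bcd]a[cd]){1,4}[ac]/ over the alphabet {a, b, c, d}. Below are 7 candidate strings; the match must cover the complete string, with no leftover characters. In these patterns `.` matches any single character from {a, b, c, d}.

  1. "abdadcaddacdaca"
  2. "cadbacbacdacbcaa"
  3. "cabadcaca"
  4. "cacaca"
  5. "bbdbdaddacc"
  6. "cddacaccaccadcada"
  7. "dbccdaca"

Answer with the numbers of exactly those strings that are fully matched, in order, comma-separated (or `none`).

1 → match
2 → no match
3 → match
4 → match
5 → match
6 → match
7 → match

1, 3, 4, 5, 6, 7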